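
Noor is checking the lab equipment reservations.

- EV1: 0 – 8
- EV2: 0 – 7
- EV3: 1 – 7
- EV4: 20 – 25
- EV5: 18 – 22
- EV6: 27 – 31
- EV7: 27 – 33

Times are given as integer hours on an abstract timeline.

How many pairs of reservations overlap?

5

Sorted by start: EV1, EV2, EV3, EV5, EV4, EV6, EV7.
EV2 starts before EV1 ends → EV1 and EV2 overlap.
EV3 starts before EV1 ends → EV1 and EV3 overlap.
EV5 starts after EV1 ends, so EV1 has no further overlaps.
EV3 starts before EV2 ends → EV2 and EV3 overlap.
EV5 starts after EV2 ends, so EV2 has no further overlaps.
EV5 starts after EV3 ends, so EV3 has no further overlaps.
EV4 starts before EV5 ends → EV5 and EV4 overlap.
EV6 starts after EV5 ends, so EV5 has no further overlaps.
EV6 starts after EV4 ends, so EV4 has no further overlaps.
EV7 starts before EV6 ends → EV6 and EV7 overlap.
Overlapping pairs: EV1 & EV2, EV1 & EV3, EV2 & EV3, EV4 & EV5, EV6 & EV7 — 5 in total.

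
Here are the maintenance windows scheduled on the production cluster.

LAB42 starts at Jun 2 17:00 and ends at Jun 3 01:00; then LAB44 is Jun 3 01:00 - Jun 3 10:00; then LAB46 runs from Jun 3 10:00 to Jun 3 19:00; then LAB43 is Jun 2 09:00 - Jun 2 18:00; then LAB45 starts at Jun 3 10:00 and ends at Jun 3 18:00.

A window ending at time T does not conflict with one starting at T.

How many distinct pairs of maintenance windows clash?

2

Sorted by start: LAB43, LAB42, LAB44, LAB45, LAB46.
LAB42 starts before LAB43 ends → LAB43 and LAB42 overlap.
LAB44 starts after LAB43 ends, so nothing later overlaps LAB43 either.
LAB44 starts exactly when LAB42 ends (back-to-back, no overlap), so nothing later overlaps LAB42 either.
LAB45 starts exactly when LAB44 ends (back-to-back, no overlap), so nothing later overlaps LAB44 either.
LAB46 starts before LAB45 ends → LAB45 and LAB46 overlap.
Overlapping pairs: LAB42 & LAB43, LAB45 & LAB46 — 2 in total.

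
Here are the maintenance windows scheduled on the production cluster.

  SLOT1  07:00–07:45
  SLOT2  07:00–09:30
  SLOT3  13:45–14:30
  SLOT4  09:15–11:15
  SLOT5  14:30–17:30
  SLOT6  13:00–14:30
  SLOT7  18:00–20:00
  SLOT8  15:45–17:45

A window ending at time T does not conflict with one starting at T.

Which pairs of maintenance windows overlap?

SLOT1 & SLOT2, SLOT2 & SLOT4, SLOT3 & SLOT6, SLOT5 & SLOT8

Check each pair: they overlap iff neither finishes before the other starts.
Sorted by start: SLOT1, SLOT2, SLOT4, SLOT6, SLOT3, SLOT5, SLOT8, SLOT7.
SLOT2 starts before SLOT1 ends → SLOT1 and SLOT2 overlap.
SLOT4 starts after SLOT1 ends, so nothing later overlaps SLOT1 either.
SLOT4 starts before SLOT2 ends → SLOT2 and SLOT4 overlap.
SLOT6 starts after SLOT2 ends, so nothing later overlaps SLOT2 either.
SLOT6 starts after SLOT4 ends, so nothing later overlaps SLOT4 either.
SLOT3 starts before SLOT6 ends → SLOT6 and SLOT3 overlap.
SLOT5 starts exactly when SLOT6 ends (back-to-back, no overlap), so nothing later overlaps SLOT6 either.
SLOT5 starts exactly when SLOT3 ends (back-to-back, no overlap), so nothing later overlaps SLOT3 either.
SLOT8 starts before SLOT5 ends → SLOT5 and SLOT8 overlap.
SLOT7 starts after SLOT5 ends.
SLOT7 starts after SLOT8 ends.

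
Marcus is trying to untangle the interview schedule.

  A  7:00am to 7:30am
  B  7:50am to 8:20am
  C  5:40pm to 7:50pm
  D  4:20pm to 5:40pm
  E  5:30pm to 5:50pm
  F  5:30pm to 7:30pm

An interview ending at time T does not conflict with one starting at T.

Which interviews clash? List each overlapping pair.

C & E, C & F, D & E, D & F, E & F

Sorted by start: A, B, D, E, F, C.
B starts after A ends, so nothing later overlaps A either.
D starts after B ends, so nothing later overlaps B either.
E starts before D ends → D and E overlap.
F starts before D ends → D and F overlap.
C starts exactly when D ends (back-to-back, no overlap).
F starts before E ends → E and F overlap.
C starts before E ends → E and C overlap.
C starts before F ends → F and C overlap.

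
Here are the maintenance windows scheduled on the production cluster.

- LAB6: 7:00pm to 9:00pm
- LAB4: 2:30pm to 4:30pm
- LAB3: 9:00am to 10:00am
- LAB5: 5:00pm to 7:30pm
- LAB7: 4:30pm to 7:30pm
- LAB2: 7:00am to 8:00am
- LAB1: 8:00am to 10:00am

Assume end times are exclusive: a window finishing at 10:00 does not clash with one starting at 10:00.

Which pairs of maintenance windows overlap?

LAB1 & LAB3, LAB5 & LAB6, LAB5 & LAB7, LAB6 & LAB7

Check each pair: they overlap iff neither finishes before the other starts.
Sorted by start: LAB2, LAB1, LAB3, LAB4, LAB7, LAB5, LAB6.
LAB1 starts exactly when LAB2 ends (back-to-back, no overlap) — done with LAB2.
LAB3 starts before LAB1 ends → LAB1 and LAB3 overlap.
LAB4 starts after LAB1 ends — done with LAB1.
LAB4 starts after LAB3 ends — done with LAB3.
LAB7 starts exactly when LAB4 ends (back-to-back, no overlap) — done with LAB4.
LAB5 starts before LAB7 ends → LAB7 and LAB5 overlap.
LAB6 starts before LAB7 ends → LAB7 and LAB6 overlap.
LAB6 starts before LAB5 ends → LAB5 and LAB6 overlap.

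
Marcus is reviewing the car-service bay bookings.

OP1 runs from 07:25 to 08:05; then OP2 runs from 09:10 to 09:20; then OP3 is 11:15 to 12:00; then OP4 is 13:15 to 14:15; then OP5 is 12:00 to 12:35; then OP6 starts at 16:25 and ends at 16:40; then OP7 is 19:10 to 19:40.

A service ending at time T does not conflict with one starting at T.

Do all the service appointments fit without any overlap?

Yes

Check each pair: they overlap iff neither finishes before the other starts.
Sorted by start: OP1, OP2, OP3, OP5, OP4, OP6, OP7.
OP2 starts after OP1 ends, so OP1 has no further overlaps.
OP3 starts after OP2 ends, so OP2 has no further overlaps.
OP5 starts exactly when OP3 ends (back-to-back, no overlap), so OP3 has no further overlaps.
OP4 starts after OP5 ends, so OP5 has no further overlaps.
OP6 starts after OP4 ends, so OP4 has no further overlaps.
OP7 starts after OP6 ends.
Every pair is clear; the schedule has no overlaps.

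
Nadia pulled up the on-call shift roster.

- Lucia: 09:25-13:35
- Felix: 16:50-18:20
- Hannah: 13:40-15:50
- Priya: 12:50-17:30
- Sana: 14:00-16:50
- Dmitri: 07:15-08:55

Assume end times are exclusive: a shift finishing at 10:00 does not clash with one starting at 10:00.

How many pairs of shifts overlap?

5

Check each pair: they overlap iff neither finishes before the other starts.
Sorted by start: Dmitri, Lucia, Priya, Hannah, Sana, Felix.
Lucia starts after Dmitri ends; Dmitri is clear from here.
Priya starts before Lucia ends → Lucia and Priya overlap.
Hannah starts after Lucia ends; Lucia is clear from here.
Hannah starts before Priya ends → Priya and Hannah overlap.
Sana starts before Priya ends → Priya and Sana overlap.
Felix starts before Priya ends → Priya and Felix overlap.
Sana starts before Hannah ends → Hannah and Sana overlap.
Felix starts after Hannah ends.
Felix starts exactly when Sana ends (back-to-back, no overlap).
Overlapping pairs: Felix & Priya, Hannah & Priya, Hannah & Sana, Lucia & Priya, Priya & Sana — 5 in total.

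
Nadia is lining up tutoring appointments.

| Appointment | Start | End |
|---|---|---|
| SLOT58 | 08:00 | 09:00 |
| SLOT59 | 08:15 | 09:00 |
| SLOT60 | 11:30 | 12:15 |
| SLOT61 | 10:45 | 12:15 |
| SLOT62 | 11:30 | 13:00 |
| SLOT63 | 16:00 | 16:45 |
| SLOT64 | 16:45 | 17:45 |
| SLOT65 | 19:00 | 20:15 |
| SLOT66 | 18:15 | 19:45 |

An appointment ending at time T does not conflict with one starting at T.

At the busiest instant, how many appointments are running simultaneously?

3

Sort all start/end points and keep a running count:
08:00 start SLOT58 → 1
08:15 start SLOT59 → 2
09:00 end SLOT58 → 1
09:00 end SLOT59 → 0
10:45 start SLOT61 → 1
11:30 start SLOT60 → 2
11:30 start SLOT62 → 3
12:15 end SLOT60 → 2
12:15 end SLOT61 → 1
13:00 end SLOT62 → 0
16:00 start SLOT63 → 1
16:45 end SLOT63 → 0
16:45 start SLOT64 → 1
17:45 end SLOT64 → 0
18:15 start SLOT66 → 1
19:00 start SLOT65 → 2
19:45 end SLOT66 → 1
20:15 end SLOT65 → 0
Peak is 3, at 11:30 (SLOT60, SLOT61, SLOT62).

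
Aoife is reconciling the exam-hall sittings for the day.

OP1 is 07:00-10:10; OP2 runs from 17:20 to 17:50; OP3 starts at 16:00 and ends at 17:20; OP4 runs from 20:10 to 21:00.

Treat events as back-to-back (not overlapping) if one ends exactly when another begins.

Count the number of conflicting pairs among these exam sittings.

0

Sorted by start: OP1, OP3, OP2, OP4.
OP3 starts after OP1 ends, so OP1 has no further overlaps.
OP2 starts exactly when OP3 ends (back-to-back, no overlap), so OP3 has no further overlaps.
OP4 starts after OP2 ends.
No pair overlaps.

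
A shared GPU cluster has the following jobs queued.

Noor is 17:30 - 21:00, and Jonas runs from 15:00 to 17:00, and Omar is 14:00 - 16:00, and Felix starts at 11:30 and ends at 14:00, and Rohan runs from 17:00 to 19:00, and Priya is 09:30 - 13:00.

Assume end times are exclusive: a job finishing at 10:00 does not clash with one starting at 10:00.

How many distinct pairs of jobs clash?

Sorted by start: Priya, Felix, Omar, Jonas, Rohan, Noor.
Felix starts before Priya ends → Priya and Felix overlap.
Omar starts after Priya ends, so nothing later overlaps Priya either.
Omar starts exactly when Felix ends (back-to-back, no overlap), so nothing later overlaps Felix either.
Jonas starts before Omar ends → Omar and Jonas overlap.
Rohan starts after Omar ends, so nothing later overlaps Omar either.
Rohan starts exactly when Jonas ends (back-to-back, no overlap), so nothing later overlaps Jonas either.
Noor starts before Rohan ends → Rohan and Noor overlap.
Overlapping pairs: Felix & Priya, Jonas & Omar, Noor & Rohan — 3 in total.

3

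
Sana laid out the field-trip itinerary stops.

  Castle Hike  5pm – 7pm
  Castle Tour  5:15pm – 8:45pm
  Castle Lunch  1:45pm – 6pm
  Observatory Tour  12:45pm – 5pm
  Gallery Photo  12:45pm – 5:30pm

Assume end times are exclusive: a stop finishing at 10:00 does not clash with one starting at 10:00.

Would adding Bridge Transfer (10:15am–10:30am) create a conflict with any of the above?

Gallery Photo: starts 12:45pm at or after Bridge Transfer ends 10:30am → clear.
Observatory Tour: starts 12:45pm at or after Bridge Transfer ends 10:30am → clear.
Castle Lunch: starts 1:45pm at or after Bridge Transfer ends 10:30am → clear.
Castle Hike: starts 5pm at or after Bridge Transfer ends 10:30am → clear.
Castle Tour: starts 5:15pm at or after Bridge Transfer ends 10:30am → clear.

No — it doesn't clash with anything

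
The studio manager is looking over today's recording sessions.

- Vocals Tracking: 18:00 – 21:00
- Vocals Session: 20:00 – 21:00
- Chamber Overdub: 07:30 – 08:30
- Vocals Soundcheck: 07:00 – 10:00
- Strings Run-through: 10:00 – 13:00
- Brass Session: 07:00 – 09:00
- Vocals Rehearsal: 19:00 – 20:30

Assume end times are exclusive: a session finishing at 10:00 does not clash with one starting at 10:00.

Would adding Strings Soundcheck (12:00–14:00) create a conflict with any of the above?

Brass Session: ends 09:00 at or before Strings Soundcheck starts 12:00 → clear.
Vocals Soundcheck: ends 10:00 at or before Strings Soundcheck starts 12:00 → clear.
Chamber Overdub: ends 08:30 at or before Strings Soundcheck starts 12:00 → clear.
Strings Run-through: starts 10:00 before Strings Soundcheck ends 14:00, and ends 13:00 after Strings Soundcheck starts 12:00 → overlap.
Vocals Tracking: starts 18:00 at or after Strings Soundcheck ends 14:00 → clear.
Vocals Rehearsal: starts 19:00 at or after Strings Soundcheck ends 14:00 → clear.
Vocals Session: starts 20:00 at or after Strings Soundcheck ends 14:00 → clear.
Strings Soundcheck overlaps Strings Run-through.

Yes — it overlaps Strings Run-through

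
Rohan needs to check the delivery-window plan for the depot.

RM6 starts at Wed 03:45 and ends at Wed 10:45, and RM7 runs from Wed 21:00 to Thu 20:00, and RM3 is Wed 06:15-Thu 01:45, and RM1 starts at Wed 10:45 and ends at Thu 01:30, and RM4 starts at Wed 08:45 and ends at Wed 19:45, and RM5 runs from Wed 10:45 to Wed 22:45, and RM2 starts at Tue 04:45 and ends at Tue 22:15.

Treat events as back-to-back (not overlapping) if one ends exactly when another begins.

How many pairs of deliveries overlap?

Sorted by start: RM2, RM6, RM3, RM4, RM1, RM5, RM7.
RM6 starts after RM2 ends — done with RM2.
RM3 starts before RM6 ends → RM6 and RM3 overlap.
RM4 starts before RM6 ends → RM6 and RM4 overlap.
RM1 starts exactly when RM6 ends (back-to-back, no overlap) — done with RM6.
RM4 starts before RM3 ends → RM3 and RM4 overlap.
RM1 starts before RM3 ends → RM3 and RM1 overlap.
RM5 starts before RM3 ends → RM3 and RM5 overlap.
RM7 starts before RM3 ends → RM3 and RM7 overlap.
RM1 starts before RM4 ends → RM4 and RM1 overlap.
RM5 starts before RM4 ends → RM4 and RM5 overlap.
RM7 starts after RM4 ends.
RM5 starts before RM1 ends → RM1 and RM5 overlap.
RM7 starts before RM1 ends → RM1 and RM7 overlap.
RM7 starts before RM5 ends → RM5 and RM7 overlap.
Overlapping pairs: RM1 & RM3, RM1 & RM4, RM1 & RM5, RM1 & RM7, RM3 & RM4, RM3 & RM5, RM3 & RM6, RM3 & RM7, RM4 & RM5, RM4 & RM6, RM5 & RM7 — 11 in total.

11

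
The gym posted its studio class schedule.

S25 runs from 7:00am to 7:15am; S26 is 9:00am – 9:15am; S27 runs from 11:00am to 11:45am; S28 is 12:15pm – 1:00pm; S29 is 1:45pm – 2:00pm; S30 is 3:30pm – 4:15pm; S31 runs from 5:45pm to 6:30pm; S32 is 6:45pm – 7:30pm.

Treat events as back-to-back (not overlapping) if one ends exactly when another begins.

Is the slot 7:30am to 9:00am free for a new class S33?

S25: ends 7:15am at or before S33 starts 7:30am → clear.
S26: starts 9:00am at or after S33 ends 9:00am → clear.
S27: starts 11:00am at or after S33 ends 9:00am → clear.
S28: starts 12:15pm at or after S33 ends 9:00am → clear.
S29: starts 1:45pm at or after S33 ends 9:00am → clear.
S30: starts 3:30pm at or after S33 ends 9:00am → clear.
S31: starts 5:45pm at or after S33 ends 9:00am → clear.
S32: starts 6:45pm at or after S33 ends 9:00am → clear.

Yes — the slot is free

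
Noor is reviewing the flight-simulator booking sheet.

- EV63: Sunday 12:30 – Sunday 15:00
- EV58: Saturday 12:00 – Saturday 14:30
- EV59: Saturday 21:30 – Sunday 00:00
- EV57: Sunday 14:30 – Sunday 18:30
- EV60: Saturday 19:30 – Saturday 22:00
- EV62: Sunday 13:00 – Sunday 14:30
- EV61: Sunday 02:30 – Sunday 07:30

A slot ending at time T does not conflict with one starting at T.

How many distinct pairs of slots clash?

Sorted by start: EV58, EV60, EV59, EV61, EV63, EV62, EV57.
EV60 starts after EV58 ends, so nothing later overlaps EV58 either.
EV59 starts before EV60 ends → EV60 and EV59 overlap.
EV61 starts after EV60 ends, so nothing later overlaps EV60 either.
EV61 starts after EV59 ends, so nothing later overlaps EV59 either.
EV63 starts after EV61 ends, so nothing later overlaps EV61 either.
EV62 starts before EV63 ends → EV63 and EV62 overlap.
EV57 starts before EV63 ends → EV63 and EV57 overlap.
EV57 starts exactly when EV62 ends (back-to-back, no overlap).
Overlapping pairs: EV57 & EV63, EV59 & EV60, EV62 & EV63 — 3 in total.

3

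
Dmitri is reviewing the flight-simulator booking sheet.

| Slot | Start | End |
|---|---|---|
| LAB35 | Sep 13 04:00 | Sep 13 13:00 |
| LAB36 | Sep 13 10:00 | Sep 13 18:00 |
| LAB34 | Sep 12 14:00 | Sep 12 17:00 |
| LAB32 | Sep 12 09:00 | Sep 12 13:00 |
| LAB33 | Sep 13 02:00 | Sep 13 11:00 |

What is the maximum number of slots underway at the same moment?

3

Sweep the timeline, counting +1 at each start and −1 at each end (ends before starts at a tie):
Sep 12 09:00 start LAB32 → 1
Sep 12 13:00 end LAB32 → 0
Sep 12 14:00 start LAB34 → 1
Sep 12 17:00 end LAB34 → 0
Sep 13 02:00 start LAB33 → 1
Sep 13 04:00 start LAB35 → 2
Sep 13 10:00 start LAB36 → 3
Sep 13 11:00 end LAB33 → 2
Sep 13 13:00 end LAB35 → 1
Sep 13 18:00 end LAB36 → 0
Peak is 3, at Sep 13 10:00 (LAB33, LAB35, LAB36).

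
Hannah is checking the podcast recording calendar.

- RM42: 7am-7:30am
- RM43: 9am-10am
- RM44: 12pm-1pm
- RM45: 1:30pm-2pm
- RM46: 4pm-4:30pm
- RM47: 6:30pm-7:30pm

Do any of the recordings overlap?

Two intervals overlap when each starts before the other ends.
Sorted by start: RM42, RM43, RM44, RM45, RM46, RM47.
RM43 starts after RM42 ends, so nothing later overlaps RM42 either.
RM44 starts after RM43 ends, so nothing later overlaps RM43 either.
RM45 starts after RM44 ends, so nothing later overlaps RM44 either.
RM46 starts after RM45 ends, so nothing later overlaps RM45 either.
RM47 starts after RM46 ends.
Every pair is clear; the schedule has no overlaps.

No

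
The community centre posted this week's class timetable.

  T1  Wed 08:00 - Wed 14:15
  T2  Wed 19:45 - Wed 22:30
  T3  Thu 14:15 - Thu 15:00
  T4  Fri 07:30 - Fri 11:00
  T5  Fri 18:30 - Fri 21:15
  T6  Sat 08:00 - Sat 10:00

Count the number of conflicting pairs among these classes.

Sorted by start: T1, T2, T3, T4, T5, T6.
T2 starts after T1 ends; T1 is clear from here.
T3 starts after T2 ends; T2 is clear from here.
T4 starts after T3 ends; T3 is clear from here.
T5 starts after T4 ends; T4 is clear from here.
T6 starts after T5 ends.
No pair overlaps.

0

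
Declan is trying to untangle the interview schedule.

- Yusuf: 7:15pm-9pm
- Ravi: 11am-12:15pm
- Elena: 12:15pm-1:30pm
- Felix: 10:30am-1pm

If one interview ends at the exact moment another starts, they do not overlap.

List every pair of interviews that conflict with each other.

Sorted by start: Felix, Ravi, Elena, Yusuf.
Ravi starts before Felix ends → Felix and Ravi overlap.
Elena starts before Felix ends → Felix and Elena overlap.
Yusuf starts after Felix ends.
Elena starts exactly when Ravi ends (back-to-back, no overlap), so Ravi has no further overlaps.
Yusuf starts after Elena ends.

Elena & Felix, Felix & Ravi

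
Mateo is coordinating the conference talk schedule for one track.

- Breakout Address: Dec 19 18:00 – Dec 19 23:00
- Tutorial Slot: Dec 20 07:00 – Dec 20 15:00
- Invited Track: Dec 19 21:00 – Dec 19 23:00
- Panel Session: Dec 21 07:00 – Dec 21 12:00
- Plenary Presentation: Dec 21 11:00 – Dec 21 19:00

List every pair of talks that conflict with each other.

Breakout Address & Invited Track, Panel Session & Plenary Presentation

Check each pair: they overlap iff neither finishes before the other starts.
Sorted by start: Breakout Address, Invited Track, Tutorial Slot, Panel Session, Plenary Presentation.
Invited Track starts before Breakout Address ends → Breakout Address and Invited Track overlap.
Tutorial Slot starts after Breakout Address ends, so Breakout Address has no further overlaps.
Tutorial Slot starts after Invited Track ends, so Invited Track has no further overlaps.
Panel Session starts after Tutorial Slot ends, so Tutorial Slot has no further overlaps.
Plenary Presentation starts before Panel Session ends → Panel Session and Plenary Presentation overlap.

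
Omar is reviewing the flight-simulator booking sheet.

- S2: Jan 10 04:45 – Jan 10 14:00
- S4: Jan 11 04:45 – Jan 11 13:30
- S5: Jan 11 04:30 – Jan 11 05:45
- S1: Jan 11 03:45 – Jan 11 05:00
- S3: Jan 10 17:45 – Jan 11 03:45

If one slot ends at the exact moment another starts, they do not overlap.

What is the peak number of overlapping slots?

3

Sort all start/end points and keep a running count:
Jan 10 04:45 start S2 → 1
Jan 10 14:00 end S2 → 0
Jan 10 17:45 start S3 → 1
Jan 11 03:45 end S3 → 0
Jan 11 03:45 start S1 → 1
Jan 11 04:30 start S5 → 2
Jan 11 04:45 start S4 → 3
Jan 11 05:00 end S1 → 2
Jan 11 05:45 end S5 → 1
Jan 11 13:30 end S4 → 0
Peak is 3, at Jan 11 04:45 (S1, S4, S5).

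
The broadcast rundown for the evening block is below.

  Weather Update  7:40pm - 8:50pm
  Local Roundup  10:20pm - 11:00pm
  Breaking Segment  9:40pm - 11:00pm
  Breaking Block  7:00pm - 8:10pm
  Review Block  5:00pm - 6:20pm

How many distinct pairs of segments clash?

Check each pair: they overlap iff neither finishes before the other starts.
Sorted by start: Review Block, Breaking Block, Weather Update, Breaking Segment, Local Roundup.
Breaking Block starts after Review Block ends, so nothing later overlaps Review Block either.
Weather Update starts before Breaking Block ends → Breaking Block and Weather Update overlap.
Breaking Segment starts after Breaking Block ends, so nothing later overlaps Breaking Block either.
Breaking Segment starts after Weather Update ends, so nothing later overlaps Weather Update either.
Local Roundup starts before Breaking Segment ends → Breaking Segment and Local Roundup overlap.
Overlapping pairs: Breaking Block & Weather Update, Breaking Segment & Local Roundup — 2 in total.

2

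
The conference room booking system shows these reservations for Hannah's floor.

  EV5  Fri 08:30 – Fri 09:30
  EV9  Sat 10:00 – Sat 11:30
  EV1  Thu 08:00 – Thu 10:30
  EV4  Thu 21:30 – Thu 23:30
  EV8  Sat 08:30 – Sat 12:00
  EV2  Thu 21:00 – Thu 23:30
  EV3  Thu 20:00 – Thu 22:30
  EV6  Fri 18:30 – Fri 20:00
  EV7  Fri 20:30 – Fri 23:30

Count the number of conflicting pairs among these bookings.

4

Check each pair: they overlap iff neither finishes before the other starts.
Sorted by start: EV1, EV3, EV2, EV4, EV5, EV6, EV7, EV8, EV9.
EV3 starts after EV1 ends — done with EV1.
EV2 starts before EV3 ends → EV3 and EV2 overlap.
EV4 starts before EV3 ends → EV3 and EV4 overlap.
EV5 starts after EV3 ends — done with EV3.
EV4 starts before EV2 ends → EV2 and EV4 overlap.
EV5 starts after EV2 ends — done with EV2.
EV5 starts after EV4 ends — done with EV4.
EV6 starts after EV5 ends — done with EV5.
EV7 starts after EV6 ends — done with EV6.
EV8 starts after EV7 ends — done with EV7.
EV9 starts before EV8 ends → EV8 and EV9 overlap.
Overlapping pairs: EV2 & EV3, EV2 & EV4, EV3 & EV4, EV8 & EV9 — 4 in total.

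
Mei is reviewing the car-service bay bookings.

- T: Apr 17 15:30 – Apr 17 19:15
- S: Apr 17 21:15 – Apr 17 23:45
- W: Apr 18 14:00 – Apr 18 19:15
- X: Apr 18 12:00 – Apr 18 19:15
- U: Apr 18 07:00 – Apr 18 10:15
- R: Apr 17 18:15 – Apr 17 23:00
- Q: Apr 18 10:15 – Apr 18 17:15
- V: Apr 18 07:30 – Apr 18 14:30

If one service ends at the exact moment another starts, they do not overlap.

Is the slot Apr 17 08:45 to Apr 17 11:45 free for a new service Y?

T: starts Apr 17 15:30 at or after Y ends Apr 17 11:45 → clear.
R: starts Apr 17 18:15 at or after Y ends Apr 17 11:45 → clear.
S: starts Apr 17 21:15 at or after Y ends Apr 17 11:45 → clear.
U: starts Apr 18 07:00 at or after Y ends Apr 17 11:45 → clear.
V: starts Apr 18 07:30 at or after Y ends Apr 17 11:45 → clear.
Q: starts Apr 18 10:15 at or after Y ends Apr 17 11:45 → clear.
X: starts Apr 18 12:00 at or after Y ends Apr 17 11:45 → clear.
W: starts Apr 18 14:00 at or after Y ends Apr 17 11:45 → clear.

Yes — the slot is free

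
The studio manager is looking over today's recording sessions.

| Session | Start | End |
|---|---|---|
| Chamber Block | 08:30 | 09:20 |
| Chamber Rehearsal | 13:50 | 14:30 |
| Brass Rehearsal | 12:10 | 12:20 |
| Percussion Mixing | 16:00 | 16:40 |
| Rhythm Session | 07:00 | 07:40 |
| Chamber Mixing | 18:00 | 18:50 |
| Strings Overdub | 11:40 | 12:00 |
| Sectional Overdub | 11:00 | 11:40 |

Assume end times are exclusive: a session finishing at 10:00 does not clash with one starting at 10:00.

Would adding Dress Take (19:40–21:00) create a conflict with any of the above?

No — it doesn't clash with anything

Rhythm Session: ends 07:40 at or before Dress Take starts 19:40 → clear.
Chamber Block: ends 09:20 at or before Dress Take starts 19:40 → clear.
Sectional Overdub: ends 11:40 at or before Dress Take starts 19:40 → clear.
Strings Overdub: ends 12:00 at or before Dress Take starts 19:40 → clear.
Brass Rehearsal: ends 12:20 at or before Dress Take starts 19:40 → clear.
Chamber Rehearsal: ends 14:30 at or before Dress Take starts 19:40 → clear.
Percussion Mixing: ends 16:40 at or before Dress Take starts 19:40 → clear.
Chamber Mixing: ends 18:50 at or before Dress Take starts 19:40 → clear.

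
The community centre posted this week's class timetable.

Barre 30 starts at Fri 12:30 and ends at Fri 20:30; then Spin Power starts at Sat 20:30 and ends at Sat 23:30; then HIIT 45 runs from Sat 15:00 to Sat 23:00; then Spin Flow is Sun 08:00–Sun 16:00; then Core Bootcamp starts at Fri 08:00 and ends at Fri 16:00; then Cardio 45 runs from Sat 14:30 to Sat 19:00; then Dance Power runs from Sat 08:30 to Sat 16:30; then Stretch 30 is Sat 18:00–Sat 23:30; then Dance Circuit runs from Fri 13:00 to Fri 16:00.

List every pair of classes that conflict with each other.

Sorted by start: Core Bootcamp, Barre 30, Dance Circuit, Dance Power, Cardio 45, HIIT 45, Stretch 30, Spin Power, Spin Flow.
Barre 30 starts before Core Bootcamp ends → Core Bootcamp and Barre 30 overlap.
Dance Circuit starts before Core Bootcamp ends → Core Bootcamp and Dance Circuit overlap.
Dance Power starts after Core Bootcamp ends, so nothing later overlaps Core Bootcamp either.
Dance Circuit starts before Barre 30 ends → Barre 30 and Dance Circuit overlap.
Dance Power starts after Barre 30 ends, so nothing later overlaps Barre 30 either.
Dance Power starts after Dance Circuit ends, so nothing later overlaps Dance Circuit either.
Cardio 45 starts before Dance Power ends → Dance Power and Cardio 45 overlap.
HIIT 45 starts before Dance Power ends → Dance Power and HIIT 45 overlap.
Stretch 30 starts after Dance Power ends, so nothing later overlaps Dance Power either.
HIIT 45 starts before Cardio 45 ends → Cardio 45 and HIIT 45 overlap.
Stretch 30 starts before Cardio 45 ends → Cardio 45 and Stretch 30 overlap.
Spin Power starts after Cardio 45 ends, so nothing later overlaps Cardio 45 either.
Stretch 30 starts before HIIT 45 ends → HIIT 45 and Stretch 30 overlap.
Spin Power starts before HIIT 45 ends → HIIT 45 and Spin Power overlap.
Spin Flow starts after HIIT 45 ends.
Spin Power starts before Stretch 30 ends → Stretch 30 and Spin Power overlap.
Spin Flow starts after Stretch 30 ends.
Spin Flow starts after Spin Power ends.

Barre 30 & Core Bootcamp, Barre 30 & Dance Circuit, Cardio 45 & Dance Power, Cardio 45 & HIIT 45, Cardio 45 & Stretch 30, Core Bootcamp & Dance Circuit, Dance Power & HIIT 45, HIIT 45 & Spin Power, HIIT 45 & Stretch 30, Spin Power & Stretch 30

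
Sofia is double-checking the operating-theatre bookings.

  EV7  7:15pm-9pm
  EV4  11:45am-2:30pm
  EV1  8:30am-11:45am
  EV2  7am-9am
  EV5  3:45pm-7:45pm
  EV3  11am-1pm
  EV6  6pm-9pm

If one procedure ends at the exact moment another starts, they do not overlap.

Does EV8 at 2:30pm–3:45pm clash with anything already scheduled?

No — it doesn't clash with anything

EV2: ends 9am at or before EV8 starts 2:30pm → clear.
EV1: ends 11:45am at or before EV8 starts 2:30pm → clear.
EV3: ends 1pm at or before EV8 starts 2:30pm → clear.
EV4: ends 2:30pm at or before EV8 starts 2:30pm → clear.
EV5: starts 3:45pm at or after EV8 ends 3:45pm → clear.
EV6: starts 6pm at or after EV8 ends 3:45pm → clear.
EV7: starts 7:15pm at or after EV8 ends 3:45pm → clear.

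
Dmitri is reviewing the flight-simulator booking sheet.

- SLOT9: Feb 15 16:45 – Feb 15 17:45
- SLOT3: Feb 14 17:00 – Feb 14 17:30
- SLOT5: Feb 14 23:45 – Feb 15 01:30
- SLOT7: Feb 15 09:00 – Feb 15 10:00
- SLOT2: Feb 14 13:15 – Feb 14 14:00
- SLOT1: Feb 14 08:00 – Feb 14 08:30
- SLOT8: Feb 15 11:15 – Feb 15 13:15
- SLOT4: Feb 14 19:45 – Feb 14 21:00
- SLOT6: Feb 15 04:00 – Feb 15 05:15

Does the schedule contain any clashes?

No

Check each pair: they overlap iff neither finishes before the other starts.
Sorted by start: SLOT1, SLOT2, SLOT3, SLOT4, SLOT5, SLOT6, SLOT7, SLOT8, SLOT9.
SLOT2 starts after SLOT1 ends; SLOT1 is clear from here.
SLOT3 starts after SLOT2 ends; SLOT2 is clear from here.
SLOT4 starts after SLOT3 ends; SLOT3 is clear from here.
SLOT5 starts after SLOT4 ends; SLOT4 is clear from here.
SLOT6 starts after SLOT5 ends; SLOT5 is clear from here.
SLOT7 starts after SLOT6 ends; SLOT6 is clear from here.
SLOT8 starts after SLOT7 ends; SLOT7 is clear from here.
SLOT9 starts after SLOT8 ends.
Every pair is clear; the schedule has no overlaps.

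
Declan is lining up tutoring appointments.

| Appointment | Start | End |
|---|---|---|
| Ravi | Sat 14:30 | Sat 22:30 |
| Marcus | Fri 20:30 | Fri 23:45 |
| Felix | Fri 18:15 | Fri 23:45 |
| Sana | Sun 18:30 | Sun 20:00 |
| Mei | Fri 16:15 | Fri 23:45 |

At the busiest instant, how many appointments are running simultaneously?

3

Sort all start/end points and keep a running count:
Fri 16:15 start Mei → 1
Fri 18:15 start Felix → 2
Fri 20:30 start Marcus → 3
Fri 23:45 end Felix → 2
Fri 23:45 end Marcus → 1
Fri 23:45 end Mei → 0
Sat 14:30 start Ravi → 1
Sat 22:30 end Ravi → 0
Sun 18:30 start Sana → 1
Sun 20:00 end Sana → 0
Peak is 3, at Fri 20:30 (Felix, Marcus, Mei).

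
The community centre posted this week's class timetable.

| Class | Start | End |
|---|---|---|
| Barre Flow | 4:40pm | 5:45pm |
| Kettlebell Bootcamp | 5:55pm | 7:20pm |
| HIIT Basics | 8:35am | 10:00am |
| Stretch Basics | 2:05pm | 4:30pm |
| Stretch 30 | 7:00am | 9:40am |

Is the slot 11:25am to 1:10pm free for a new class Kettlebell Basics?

Yes — the slot is free

Stretch 30: ends 9:40am at or before Kettlebell Basics starts 11:25am → clear.
HIIT Basics: ends 10:00am at or before Kettlebell Basics starts 11:25am → clear.
Stretch Basics: starts 2:05pm at or after Kettlebell Basics ends 1:10pm → clear.
Barre Flow: starts 4:40pm at or after Kettlebell Basics ends 1:10pm → clear.
Kettlebell Bootcamp: starts 5:55pm at or after Kettlebell Basics ends 1:10pm → clear.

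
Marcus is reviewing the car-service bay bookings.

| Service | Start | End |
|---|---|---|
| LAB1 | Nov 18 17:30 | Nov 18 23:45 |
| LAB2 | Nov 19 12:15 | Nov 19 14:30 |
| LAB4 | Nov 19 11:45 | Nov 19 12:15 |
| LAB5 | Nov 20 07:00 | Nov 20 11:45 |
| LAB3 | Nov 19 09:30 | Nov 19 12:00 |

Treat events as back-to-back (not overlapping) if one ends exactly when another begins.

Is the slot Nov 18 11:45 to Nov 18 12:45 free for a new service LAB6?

LAB1: starts Nov 18 17:30 at or after LAB6 ends Nov 18 12:45 → clear.
LAB3: starts Nov 19 09:30 at or after LAB6 ends Nov 18 12:45 → clear.
LAB4: starts Nov 19 11:45 at or after LAB6 ends Nov 18 12:45 → clear.
LAB2: starts Nov 19 12:15 at or after LAB6 ends Nov 18 12:45 → clear.
LAB5: starts Nov 20 07:00 at or after LAB6 ends Nov 18 12:45 → clear.

Yes — the slot is free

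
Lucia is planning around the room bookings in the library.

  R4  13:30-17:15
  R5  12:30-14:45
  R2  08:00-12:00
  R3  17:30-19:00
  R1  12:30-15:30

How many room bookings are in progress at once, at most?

3

Sort all start/end points and keep a running count:
08:00 start R2 → 1
12:00 end R2 → 0
12:30 start R1 → 1
12:30 start R5 → 2
13:30 start R4 → 3
14:45 end R5 → 2
15:30 end R1 → 1
17:15 end R4 → 0
17:30 start R3 → 1
19:00 end R3 → 0
Peak is 3, at 13:30 (R1, R4, R5).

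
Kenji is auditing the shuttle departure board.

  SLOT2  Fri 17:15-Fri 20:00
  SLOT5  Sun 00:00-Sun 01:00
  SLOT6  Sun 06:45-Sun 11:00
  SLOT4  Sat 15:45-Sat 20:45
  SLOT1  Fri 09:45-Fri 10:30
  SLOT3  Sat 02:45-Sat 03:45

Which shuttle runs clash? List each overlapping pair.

no conflicts

Sorted by start: SLOT1, SLOT2, SLOT3, SLOT4, SLOT5, SLOT6.
SLOT2 starts after SLOT1 ends, so SLOT1 has no further overlaps.
SLOT3 starts after SLOT2 ends, so SLOT2 has no further overlaps.
SLOT4 starts after SLOT3 ends, so SLOT3 has no further overlaps.
SLOT5 starts after SLOT4 ends, so SLOT4 has no further overlaps.
SLOT6 starts after SLOT5 ends.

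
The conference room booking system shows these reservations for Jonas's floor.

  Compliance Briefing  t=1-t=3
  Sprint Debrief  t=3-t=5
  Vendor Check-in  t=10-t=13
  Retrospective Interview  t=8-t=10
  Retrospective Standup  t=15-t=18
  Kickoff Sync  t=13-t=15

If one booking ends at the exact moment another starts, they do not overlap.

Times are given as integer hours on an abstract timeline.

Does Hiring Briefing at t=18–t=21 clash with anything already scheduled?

No — it doesn't clash with anything

Compliance Briefing: ends t=3 at or before Hiring Briefing starts t=18 → clear.
Sprint Debrief: ends t=5 at or before Hiring Briefing starts t=18 → clear.
Retrospective Interview: ends t=10 at or before Hiring Briefing starts t=18 → clear.
Vendor Check-in: ends t=13 at or before Hiring Briefing starts t=18 → clear.
Kickoff Sync: ends t=15 at or before Hiring Briefing starts t=18 → clear.
Retrospective Standup: ends t=18 at or before Hiring Briefing starts t=18 → clear.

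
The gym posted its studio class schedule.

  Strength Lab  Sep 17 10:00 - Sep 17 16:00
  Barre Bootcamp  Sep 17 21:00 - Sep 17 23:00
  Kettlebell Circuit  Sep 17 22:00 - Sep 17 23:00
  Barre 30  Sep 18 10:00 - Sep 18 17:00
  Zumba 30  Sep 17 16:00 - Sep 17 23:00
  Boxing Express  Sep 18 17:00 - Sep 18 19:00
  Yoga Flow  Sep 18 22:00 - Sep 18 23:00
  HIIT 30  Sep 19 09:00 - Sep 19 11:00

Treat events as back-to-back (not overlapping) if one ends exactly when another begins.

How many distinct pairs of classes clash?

Two intervals overlap when each starts before the other ends.
Sorted by start: Strength Lab, Zumba 30, Barre Bootcamp, Kettlebell Circuit, Barre 30, Boxing Express, Yoga Flow, HIIT 30.
Zumba 30 starts exactly when Strength Lab ends (back-to-back, no overlap), so nothing later overlaps Strength Lab either.
Barre Bootcamp starts before Zumba 30 ends → Zumba 30 and Barre Bootcamp overlap.
Kettlebell Circuit starts before Zumba 30 ends → Zumba 30 and Kettlebell Circuit overlap.
Barre 30 starts after Zumba 30 ends, so nothing later overlaps Zumba 30 either.
Kettlebell Circuit starts before Barre Bootcamp ends → Barre Bootcamp and Kettlebell Circuit overlap.
Barre 30 starts after Barre Bootcamp ends, so nothing later overlaps Barre Bootcamp either.
Barre 30 starts after Kettlebell Circuit ends, so nothing later overlaps Kettlebell Circuit either.
Boxing Express starts exactly when Barre 30 ends (back-to-back, no overlap), so nothing later overlaps Barre 30 either.
Yoga Flow starts after Boxing Express ends, so nothing later overlaps Boxing Express either.
HIIT 30 starts after Yoga Flow ends.
Overlapping pairs: Barre Bootcamp & Kettlebell Circuit, Barre Bootcamp & Zumba 30, Kettlebell Circuit & Zumba 30 — 3 in total.

3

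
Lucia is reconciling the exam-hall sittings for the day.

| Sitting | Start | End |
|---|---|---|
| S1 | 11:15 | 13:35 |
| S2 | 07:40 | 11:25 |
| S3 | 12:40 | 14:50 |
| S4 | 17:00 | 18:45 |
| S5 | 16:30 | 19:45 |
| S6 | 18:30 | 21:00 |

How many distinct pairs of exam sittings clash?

Sorted by start: S2, S1, S3, S5, S4, S6.
S1 starts before S2 ends → S2 and S1 overlap.
S3 starts after S2 ends, so nothing later overlaps S2 either.
S3 starts before S1 ends → S1 and S3 overlap.
S5 starts after S1 ends, so nothing later overlaps S1 either.
S5 starts after S3 ends, so nothing later overlaps S3 either.
S4 starts before S5 ends → S5 and S4 overlap.
S6 starts before S5 ends → S5 and S6 overlap.
S6 starts before S4 ends → S4 and S6 overlap.
Overlapping pairs: S1 & S2, S1 & S3, S4 & S5, S4 & S6, S5 & S6 — 5 in total.

5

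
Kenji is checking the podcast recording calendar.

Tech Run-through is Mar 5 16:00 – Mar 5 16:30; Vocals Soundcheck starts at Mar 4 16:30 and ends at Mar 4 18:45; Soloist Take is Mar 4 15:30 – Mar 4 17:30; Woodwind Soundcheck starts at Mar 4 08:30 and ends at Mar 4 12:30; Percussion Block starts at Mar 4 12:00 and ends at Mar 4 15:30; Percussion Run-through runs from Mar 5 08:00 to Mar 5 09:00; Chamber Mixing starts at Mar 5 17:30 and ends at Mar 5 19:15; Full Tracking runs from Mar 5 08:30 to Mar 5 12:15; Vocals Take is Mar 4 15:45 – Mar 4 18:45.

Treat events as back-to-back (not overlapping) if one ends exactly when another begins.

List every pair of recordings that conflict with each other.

Check each pair: they overlap iff neither finishes before the other starts.
Sorted by start: Woodwind Soundcheck, Percussion Block, Soloist Take, Vocals Take, Vocals Soundcheck, Percussion Run-through, Full Tracking, Tech Run-through, Chamber Mixing.
Percussion Block starts before Woodwind Soundcheck ends → Woodwind Soundcheck and Percussion Block overlap.
Soloist Take starts after Woodwind Soundcheck ends, so Woodwind Soundcheck has no further overlaps.
Soloist Take starts exactly when Percussion Block ends (back-to-back, no overlap), so Percussion Block has no further overlaps.
Vocals Take starts before Soloist Take ends → Soloist Take and Vocals Take overlap.
Vocals Soundcheck starts before Soloist Take ends → Soloist Take and Vocals Soundcheck overlap.
Percussion Run-through starts after Soloist Take ends, so Soloist Take has no further overlaps.
Vocals Soundcheck starts before Vocals Take ends → Vocals Take and Vocals Soundcheck overlap.
Percussion Run-through starts after Vocals Take ends, so Vocals Take has no further overlaps.
Percussion Run-through starts after Vocals Soundcheck ends, so Vocals Soundcheck has no further overlaps.
Full Tracking starts before Percussion Run-through ends → Percussion Run-through and Full Tracking overlap.
Tech Run-through starts after Percussion Run-through ends, so Percussion Run-through has no further overlaps.
Tech Run-through starts after Full Tracking ends, so Full Tracking has no further overlaps.
Chamber Mixing starts after Tech Run-through ends.

Full Tracking & Percussion Run-through, Percussion Block & Woodwind Soundcheck, Soloist Take & Vocals Soundcheck, Soloist Take & Vocals Take, Vocals Soundcheck & Vocals Take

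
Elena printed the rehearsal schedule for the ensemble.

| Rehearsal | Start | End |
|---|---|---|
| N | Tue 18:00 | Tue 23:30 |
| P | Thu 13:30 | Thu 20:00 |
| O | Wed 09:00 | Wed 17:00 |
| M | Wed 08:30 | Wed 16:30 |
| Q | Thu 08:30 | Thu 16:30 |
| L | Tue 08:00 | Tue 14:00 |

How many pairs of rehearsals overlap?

Sorted by start: L, N, M, O, Q, P.
N starts after L ends, so nothing later overlaps L either.
M starts after N ends, so nothing later overlaps N either.
O starts before M ends → M and O overlap.
Q starts after M ends, so nothing later overlaps M either.
Q starts after O ends, so nothing later overlaps O either.
P starts before Q ends → Q and P overlap.
Overlapping pairs: M & O, P & Q — 2 in total.

2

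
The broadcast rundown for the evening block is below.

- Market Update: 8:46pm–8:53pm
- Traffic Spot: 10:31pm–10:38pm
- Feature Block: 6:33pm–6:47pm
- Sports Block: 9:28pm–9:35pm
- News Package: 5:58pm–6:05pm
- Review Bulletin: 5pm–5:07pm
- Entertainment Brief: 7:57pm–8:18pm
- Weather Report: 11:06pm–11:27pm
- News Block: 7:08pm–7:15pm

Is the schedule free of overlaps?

Check each pair: they overlap iff neither finishes before the other starts.
Sorted by start: Review Bulletin, News Package, Feature Block, News Block, Entertainment Brief, Market Update, Sports Block, Traffic Spot, Weather Report.
News Package starts after Review Bulletin ends; Review Bulletin is clear from here.
Feature Block starts after News Package ends; News Package is clear from here.
News Block starts after Feature Block ends; Feature Block is clear from here.
Entertainment Brief starts after News Block ends; News Block is clear from here.
Market Update starts after Entertainment Brief ends; Entertainment Brief is clear from here.
Sports Block starts after Market Update ends; Market Update is clear from here.
Traffic Spot starts after Sports Block ends; Sports Block is clear from here.
Weather Report starts after Traffic Spot ends.
Every pair is clear; the schedule has no overlaps.

Yes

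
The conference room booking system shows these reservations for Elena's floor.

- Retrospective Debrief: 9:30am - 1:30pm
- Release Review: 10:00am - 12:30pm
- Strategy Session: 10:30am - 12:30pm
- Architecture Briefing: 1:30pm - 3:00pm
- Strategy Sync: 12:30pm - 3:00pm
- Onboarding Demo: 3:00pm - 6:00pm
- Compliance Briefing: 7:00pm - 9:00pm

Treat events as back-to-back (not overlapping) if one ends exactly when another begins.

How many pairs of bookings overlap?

Sorted by start: Retrospective Debrief, Release Review, Strategy Session, Strategy Sync, Architecture Briefing, Onboarding Demo, Compliance Briefing.
Release Review starts before Retrospective Debrief ends → Retrospective Debrief and Release Review overlap.
Strategy Session starts before Retrospective Debrief ends → Retrospective Debrief and Strategy Session overlap.
Strategy Sync starts before Retrospective Debrief ends → Retrospective Debrief and Strategy Sync overlap.
Architecture Briefing starts exactly when Retrospective Debrief ends (back-to-back, no overlap) — done with Retrospective Debrief.
Strategy Session starts before Release Review ends → Release Review and Strategy Session overlap.
Strategy Sync starts exactly when Release Review ends (back-to-back, no overlap) — done with Release Review.
Strategy Sync starts exactly when Strategy Session ends (back-to-back, no overlap) — done with Strategy Session.
Architecture Briefing starts before Strategy Sync ends → Strategy Sync and Architecture Briefing overlap.
Onboarding Demo starts exactly when Strategy Sync ends (back-to-back, no overlap) — done with Strategy Sync.
Onboarding Demo starts exactly when Architecture Briefing ends (back-to-back, no overlap) — done with Architecture Briefing.
Compliance Briefing starts after Onboarding Demo ends.
Overlapping pairs: Architecture Briefing & Strategy Sync, Release Review & Retrospective Debrief, Release Review & Strategy Session, Retrospective Debrief & Strategy Session, Retrospective Debrief & Strategy Sync — 5 in total.

5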